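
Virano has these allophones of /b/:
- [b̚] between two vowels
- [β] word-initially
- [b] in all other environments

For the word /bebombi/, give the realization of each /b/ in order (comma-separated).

Occurrence 1 (position 1): word-initially → [β].
Occurrence 2 (position 3): between two vowels → [b̚].
Occurrence 3 (position 6): no conditioning environment matches → elsewhere allophone [b].

[β], [b̚], [b]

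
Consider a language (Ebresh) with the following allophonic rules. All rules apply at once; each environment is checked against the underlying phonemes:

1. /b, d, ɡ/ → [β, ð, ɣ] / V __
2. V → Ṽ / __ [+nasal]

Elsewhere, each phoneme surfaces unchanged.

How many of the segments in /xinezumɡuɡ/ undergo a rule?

Segments that undergo a rule: /i/ → [ĩ] (rule 2); /u/ → [ũ] (rule 2); /ɡ/ → [ɣ] (rule 1).
All other segments surface unchanged.

3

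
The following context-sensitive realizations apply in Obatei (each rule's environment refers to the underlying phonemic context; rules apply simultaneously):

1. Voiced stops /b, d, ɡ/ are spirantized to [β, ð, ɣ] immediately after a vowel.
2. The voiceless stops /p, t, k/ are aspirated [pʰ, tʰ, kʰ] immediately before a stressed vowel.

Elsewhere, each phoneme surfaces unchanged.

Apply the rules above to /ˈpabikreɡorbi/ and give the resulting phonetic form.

[ˈpʰaβikreɣorbi]

Rule 2 applies to /p/ (word-initial: immediately before a stressed vowel) → [pʰ].
/a/ (between /p/ and /b/): no rule targets it → [a].
/b/ (between /a/ and /i/) occurs immediately after a vowel → [β] by rule 1.
/i/ stays [i].
/k/ — between /i/ and /r/; rule 2 does not apply here → [k].
/r/ (between /k/ and /e/): no rule targets it → [r].
/e/ (between /r/ and /ɡ/) is unaffected → [e].
/ɡ/ (between /e/ and /o/) occurs immediately after a vowel → [ɣ] by rule 1.
/o/ (between /ɡ/ and /r/) is unaffected → [o].
/r/ — not in any rule's target class → [r].
/b/ (between /r/ and /i/) fails the environment for rule 1, so it stays [b].
/i/ (word-final) is unaffected → [i].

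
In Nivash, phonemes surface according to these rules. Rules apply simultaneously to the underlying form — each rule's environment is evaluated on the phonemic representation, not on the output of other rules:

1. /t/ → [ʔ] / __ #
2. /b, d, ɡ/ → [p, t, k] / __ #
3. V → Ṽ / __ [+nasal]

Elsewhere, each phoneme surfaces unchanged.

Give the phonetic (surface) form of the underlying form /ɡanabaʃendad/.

/ɡ/ — word-initial; rule 2 does not apply here → [ɡ].
Rule 3 applies to /a/ (between /ɡ/ and /n/: before a nasal consonant) → [ã].
/n/ (between /a/ and /a/) is unaffected → [n].
/a/ — between /n/ and /b/; rule 3 does not apply here → [a].
/b/ (between /a/ and /a/): rule 2 targets it, but not word-finally → unchanged [b].
/a/ (between /b/ and /ʃ/) fails the environment for rule 3, so it stays [a].
/ʃ/ (between /a/ and /e/): no rule targets it → [ʃ].
Rule 3 applies to /e/ (between /ʃ/ and /n/: before a nasal consonant) → [ẽ].
/n/ — not in any rule's target class → [n].
/d/ (between /n/ and /a/) is in the target of rule 2 but the environment (word-finally) is not met → [d].
/a/ (between /d/ and /d/) fails the environment for rule 3, so it stays [a].
/d/ — word-final, word-finally — surfaces as [t] (rule 2).

[ɡãnabaʃẽndat]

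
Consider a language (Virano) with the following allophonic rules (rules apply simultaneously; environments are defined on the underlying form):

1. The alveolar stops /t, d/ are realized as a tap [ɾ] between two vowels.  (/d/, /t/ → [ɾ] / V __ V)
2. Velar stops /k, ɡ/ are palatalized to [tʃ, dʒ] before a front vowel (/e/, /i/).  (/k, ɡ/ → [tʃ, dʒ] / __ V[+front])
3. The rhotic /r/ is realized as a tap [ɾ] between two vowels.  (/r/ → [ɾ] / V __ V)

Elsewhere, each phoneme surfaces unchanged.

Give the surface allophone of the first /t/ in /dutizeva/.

/t/ (between /u/ and /i/) occurs between two vowels → [ɾ] by rule 1.

[ɾ]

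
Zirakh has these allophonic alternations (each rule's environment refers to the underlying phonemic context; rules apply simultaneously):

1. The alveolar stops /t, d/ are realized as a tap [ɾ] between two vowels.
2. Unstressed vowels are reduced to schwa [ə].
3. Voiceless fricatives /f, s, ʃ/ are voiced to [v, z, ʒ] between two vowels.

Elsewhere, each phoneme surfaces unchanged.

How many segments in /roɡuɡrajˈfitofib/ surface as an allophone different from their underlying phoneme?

Segments that undergo a rule: /o/ → [ə] (rule 2); /u/ → [ə] (rule 2); /a/ → [ə] (rule 2); /t/ → [ɾ] (rule 1); /o/ → [ə] (rule 2); /f/ → [v] (rule 3); /i/ → [ə] (rule 2).
All other segments surface unchanged.

7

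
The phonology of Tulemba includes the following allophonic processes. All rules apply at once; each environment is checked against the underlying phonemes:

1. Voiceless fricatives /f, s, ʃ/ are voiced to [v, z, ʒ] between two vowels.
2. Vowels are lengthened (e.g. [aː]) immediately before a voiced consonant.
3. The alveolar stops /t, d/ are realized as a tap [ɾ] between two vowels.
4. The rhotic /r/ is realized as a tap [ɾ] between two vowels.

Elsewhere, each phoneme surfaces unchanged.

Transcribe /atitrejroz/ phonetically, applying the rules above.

/a/ — word-initial; rule 2 does not apply here → [a].
/t/ meets the environment for rule 3 (between two vowels) → [ɾ].
/i/ — between /t/ and /t/; rule 2 does not apply here → [i].
/t/ (between /i/ and /r/) is in the target of rule 3 but the environment (between two vowels) is not met → [t].
/r/ (between /t/ and /e/) is in the target of rule 4 but the environment (between two vowels) is not met → [r].
/e/ (between /r/ and /j/): before a voiced consonant, so rule 2 applies → [eː].
/j/ — not in any rule's target class → [j].
/r/ — between /j/ and /o/; rule 4 does not apply here → [r].
/o/ meets the environment for rule 2 (before a voiced consonant) → [oː].
/z/ (word-final) is unaffected → [z].

[aɾitreːjroːz]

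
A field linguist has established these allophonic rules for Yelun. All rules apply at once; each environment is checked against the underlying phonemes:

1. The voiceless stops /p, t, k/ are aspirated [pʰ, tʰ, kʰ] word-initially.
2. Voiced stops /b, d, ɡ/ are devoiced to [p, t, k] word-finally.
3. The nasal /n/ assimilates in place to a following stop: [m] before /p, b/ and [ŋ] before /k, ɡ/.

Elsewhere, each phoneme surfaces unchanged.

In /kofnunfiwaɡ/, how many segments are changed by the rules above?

2

Segments that undergo a rule: /k/ → [kʰ] (rule 1); /ɡ/ → [k] (rule 2).
All other segments surface unchanged.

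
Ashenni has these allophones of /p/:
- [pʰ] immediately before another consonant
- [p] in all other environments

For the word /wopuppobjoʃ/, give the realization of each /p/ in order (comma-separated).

[p], [pʰ], [p]

Occurrence 1 (position 3): no conditioning environment matches → elsewhere allophone [p].
Occurrence 2 (position 5): immediately before another consonant → [pʰ].
Occurrence 3 (position 6): no conditioning environment matches → elsewhere allophone [p].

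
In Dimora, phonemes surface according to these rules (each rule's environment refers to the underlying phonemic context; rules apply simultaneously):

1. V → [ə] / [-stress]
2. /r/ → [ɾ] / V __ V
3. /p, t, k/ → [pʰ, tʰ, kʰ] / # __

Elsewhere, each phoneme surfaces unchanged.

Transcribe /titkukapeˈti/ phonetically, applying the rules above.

/t/ — word-initial, word-initially — surfaces as [tʰ] (rule 3).
/i/ meets the environment for rule 1 (in an unstressed syllable) → [ə].
/t/ (between /i/ and /k/) fails the environment for rule 3, so it stays [t].
/k/ — between /t/ and /u/; rule 3 does not apply here → [k].
/u/ — between /k/ and /k/, in an unstressed syllable — surfaces as [ə] (rule 1).
/k/ (between /u/ and /a/) is in the target of rule 3 but the environment (word-initially) is not met → [k].
Rule 1 applies to /a/ (between /k/ and /p/: in an unstressed syllable) → [ə].
/p/ (between /a/ and /e/): rule 3 targets it, but not word-initially → unchanged [p].
/e/ meets the environment for rule 1 (in an unstressed syllable) → [ə].
/t/ — between /e/ and /i/; rule 3 does not apply here → [t].
/i/ (word-final) fails the environment for rule 1, so it stays [i].

[tʰətkəkəpəˈti]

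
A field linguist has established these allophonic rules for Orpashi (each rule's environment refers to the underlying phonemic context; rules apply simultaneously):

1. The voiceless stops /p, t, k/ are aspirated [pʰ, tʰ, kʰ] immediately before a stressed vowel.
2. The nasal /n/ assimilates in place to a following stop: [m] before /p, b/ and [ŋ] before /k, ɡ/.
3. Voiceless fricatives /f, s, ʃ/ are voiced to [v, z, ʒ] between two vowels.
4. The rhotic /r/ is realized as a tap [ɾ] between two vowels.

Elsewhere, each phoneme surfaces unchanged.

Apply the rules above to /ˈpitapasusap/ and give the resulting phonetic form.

[ˈpʰitapazuzap]

Rule 1 applies to /p/ (word-initial: immediately before a stressed vowel) → [pʰ].
/i/ (between /p/ and /t/) is unaffected → [i].
/t/ — between /i/ and /a/; rule 1 does not apply here → [t].
/a/ (between /t/ and /p/) is unaffected → [a].
/p/ (between /a/ and /a/) is in the target of rule 1 but the environment (immediately before a stressed vowel) is not met → [p].
/a/ (between /p/ and /s/) is unaffected → [a].
/s/ (between /a/ and /u/): between two vowels, so rule 3 applies → [z].
/u/ — not in any rule's target class → [u].
/s/ (between /u/ and /a/): between two vowels, so rule 3 applies → [z].
/a/ — not in any rule's target class → [a].
/p/ (word-final): rule 1 targets it, but not immediately before a stressed vowel → unchanged [p].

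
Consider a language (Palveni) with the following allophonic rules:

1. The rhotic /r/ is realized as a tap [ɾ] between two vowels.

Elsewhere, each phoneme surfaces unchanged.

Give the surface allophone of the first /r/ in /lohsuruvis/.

/r/ (between /u/ and /u/): between two vowels, so rule 1 applies → [ɾ].

[ɾ]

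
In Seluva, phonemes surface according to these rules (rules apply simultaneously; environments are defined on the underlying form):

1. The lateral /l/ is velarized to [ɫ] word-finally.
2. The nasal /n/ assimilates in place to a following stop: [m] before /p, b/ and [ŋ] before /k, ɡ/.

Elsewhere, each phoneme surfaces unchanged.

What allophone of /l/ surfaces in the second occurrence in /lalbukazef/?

/l/ (between /a/ and /b/): rule 1 targets it, but not word-finally → unchanged [l].

[l]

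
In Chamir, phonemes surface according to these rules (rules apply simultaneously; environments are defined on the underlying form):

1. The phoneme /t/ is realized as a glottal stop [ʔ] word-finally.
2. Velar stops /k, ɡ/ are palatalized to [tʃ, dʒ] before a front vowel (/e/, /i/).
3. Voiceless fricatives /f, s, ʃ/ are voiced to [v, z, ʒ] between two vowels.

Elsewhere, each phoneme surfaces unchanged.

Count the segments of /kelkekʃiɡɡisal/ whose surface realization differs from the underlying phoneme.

Segments that undergo a rule: /k/ → [tʃ] (rule 2); /k/ → [tʃ] (rule 2); /ɡ/ → [dʒ] (rule 2); /s/ → [z] (rule 3).
All other segments surface unchanged.

4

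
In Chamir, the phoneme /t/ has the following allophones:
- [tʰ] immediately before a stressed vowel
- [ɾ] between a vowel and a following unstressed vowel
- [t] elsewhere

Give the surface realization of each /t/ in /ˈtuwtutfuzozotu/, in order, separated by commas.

Occurrence 1 (position 1): immediately before a stressed vowel → [tʰ].
Occurrence 2 (position 4): no conditioning environment matches → elsewhere allophone [t].
Occurrence 3 (position 6): no conditioning environment matches → elsewhere allophone [t].
Occurrence 4 (position 13): between a vowel and an unstressed vowel → [ɾ].

[tʰ], [t], [t], [ɾ]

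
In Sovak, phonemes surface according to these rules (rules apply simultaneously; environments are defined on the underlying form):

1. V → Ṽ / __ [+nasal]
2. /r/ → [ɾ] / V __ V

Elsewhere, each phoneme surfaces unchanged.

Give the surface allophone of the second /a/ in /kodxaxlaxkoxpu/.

/a/ — between /l/ and /x/; rule 1 does not apply here → [a].

[a]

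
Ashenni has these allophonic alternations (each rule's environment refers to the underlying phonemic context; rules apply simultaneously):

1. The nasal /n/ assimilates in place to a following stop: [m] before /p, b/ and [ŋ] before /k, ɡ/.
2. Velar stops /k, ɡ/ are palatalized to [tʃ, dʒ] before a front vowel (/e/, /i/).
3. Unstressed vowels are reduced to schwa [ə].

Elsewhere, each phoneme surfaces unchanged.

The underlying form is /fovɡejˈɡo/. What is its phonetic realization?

/o/ meets the environment for rule 3 (in an unstressed syllable) → [ə].
/ɡ/ meets the environment for rule 2 (before a front vowel) → [dʒ].
Rule 3 applies to /e/ (between /ɡ/ and /j/: in an unstressed syllable) → [ə].
/ɡ/ (between /j/ and /o/) is in the target of rule 2 but the environment (before a front vowel) is not met → [ɡ].
/o/ (word-final) is in the target of rule 3 but the environment (in an unstressed syllable) is not met → [o].

[fəvdʒəjˈɡo]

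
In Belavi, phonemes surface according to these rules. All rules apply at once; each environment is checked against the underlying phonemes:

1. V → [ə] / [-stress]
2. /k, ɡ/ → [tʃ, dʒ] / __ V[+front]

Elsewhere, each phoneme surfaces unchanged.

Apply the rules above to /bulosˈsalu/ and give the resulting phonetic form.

/b/ (word-initial): no rule targets it → [b].
/u/ meets the environment for rule 1 (in an unstressed syllable) → [ə].
/l/ stays [l].
/o/ (between /l/ and /s/) occurs in an unstressed syllable → [ə] by rule 1.
/s/ — not in any rule's target class → [s].
/s/ (between /s/ and /a/) is unaffected → [s].
/a/ (between /s/ and /l/) fails the environment for rule 1, so it stays [a].
/l/ (between /a/ and /u/): no rule targets it → [l].
/u/ — word-final, in an unstressed syllable — surfaces as [ə] (rule 1).

[bələsˈsalə]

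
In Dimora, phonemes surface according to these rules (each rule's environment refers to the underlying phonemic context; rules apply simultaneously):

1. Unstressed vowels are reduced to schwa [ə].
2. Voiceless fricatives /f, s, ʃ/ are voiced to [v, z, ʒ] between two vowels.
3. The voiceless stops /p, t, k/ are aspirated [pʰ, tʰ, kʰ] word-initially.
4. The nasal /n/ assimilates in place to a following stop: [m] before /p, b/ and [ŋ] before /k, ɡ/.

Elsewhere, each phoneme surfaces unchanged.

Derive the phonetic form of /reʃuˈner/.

/e/ (between /r/ and /ʃ/) occurs in an unstressed syllable → [ə] by rule 1.
Rule 2 applies to /ʃ/ (between /e/ and /u/: between two vowels) → [ʒ].
/u/ (between /ʃ/ and /n/) occurs in an unstressed syllable → [ə] by rule 1.
/n/ (between /u/ and /e/): rule 4 targets it, but not before a labial or velar stop → unchanged [n].
/e/ — between /n/ and /r/; rule 1 does not apply here → [e].

[rəʒəˈner]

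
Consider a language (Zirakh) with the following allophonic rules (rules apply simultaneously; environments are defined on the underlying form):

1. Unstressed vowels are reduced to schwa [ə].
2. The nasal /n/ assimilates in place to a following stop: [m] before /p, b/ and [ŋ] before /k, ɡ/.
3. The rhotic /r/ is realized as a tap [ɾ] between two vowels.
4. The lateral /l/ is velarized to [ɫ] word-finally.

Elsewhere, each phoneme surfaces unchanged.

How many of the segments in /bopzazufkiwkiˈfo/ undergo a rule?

5

Segments that undergo a rule: /o/ → [ə] (rule 1); /a/ → [ə] (rule 1); /u/ → [ə] (rule 1); /i/ → [ə] (rule 1); /i/ → [ə] (rule 1).
All other segments surface unchanged.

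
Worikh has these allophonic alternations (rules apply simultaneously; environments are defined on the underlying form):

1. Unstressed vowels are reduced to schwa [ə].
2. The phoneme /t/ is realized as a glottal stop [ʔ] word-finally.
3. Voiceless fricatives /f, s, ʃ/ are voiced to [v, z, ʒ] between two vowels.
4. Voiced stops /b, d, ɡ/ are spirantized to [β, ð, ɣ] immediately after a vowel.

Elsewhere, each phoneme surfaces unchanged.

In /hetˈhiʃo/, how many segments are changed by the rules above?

3

Segments that undergo a rule: /e/ → [ə] (rule 1); /ʃ/ → [ʒ] (rule 3); /o/ → [ə] (rule 1).
All other segments surface unchanged.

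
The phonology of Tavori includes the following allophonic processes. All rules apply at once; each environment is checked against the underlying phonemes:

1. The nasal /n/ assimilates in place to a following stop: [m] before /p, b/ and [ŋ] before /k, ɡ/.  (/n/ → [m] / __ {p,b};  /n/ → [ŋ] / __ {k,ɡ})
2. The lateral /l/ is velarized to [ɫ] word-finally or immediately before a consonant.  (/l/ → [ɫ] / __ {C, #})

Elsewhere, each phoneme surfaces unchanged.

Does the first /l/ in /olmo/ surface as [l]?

/l/ — between /o/ and /m/, word-finally or immediately before a consonant — surfaces as [ɫ] (rule 2).
The actual realization is [ɫ], not [l].

No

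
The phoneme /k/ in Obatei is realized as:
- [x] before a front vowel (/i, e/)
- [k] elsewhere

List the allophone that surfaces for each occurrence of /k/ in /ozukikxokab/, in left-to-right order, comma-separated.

Occurrence 1 (position 4): before a front vowel (/i, e/) → [x].
Occurrence 2 (position 6): no conditioning environment matches → elsewhere allophone [k].
Occurrence 3 (position 9): no conditioning environment matches → elsewhere allophone [k].

[x], [k], [k]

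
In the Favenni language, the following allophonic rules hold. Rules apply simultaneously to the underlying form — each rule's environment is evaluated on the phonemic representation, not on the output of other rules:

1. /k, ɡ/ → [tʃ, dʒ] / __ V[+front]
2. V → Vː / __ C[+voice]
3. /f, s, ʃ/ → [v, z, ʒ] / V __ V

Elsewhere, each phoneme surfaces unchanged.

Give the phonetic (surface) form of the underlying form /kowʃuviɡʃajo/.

/k/ — word-initial; rule 1 does not apply here → [k].
/o/ (between /k/ and /w/) occurs before a voiced consonant → [oː] by rule 2.
/ʃ/ (between /w/ and /u/) fails the environment for rule 3, so it stays [ʃ].
/u/ — between /ʃ/ and /v/, before a voiced consonant — surfaces as [uː] (rule 2).
/i/ meets the environment for rule 2 (before a voiced consonant) → [iː].
/ɡ/ (between /i/ and /ʃ/) is in the target of rule 1 but the environment (before a front vowel) is not met → [ɡ].
/ʃ/ — between /ɡ/ and /a/; rule 3 does not apply here → [ʃ].
/a/ (between /ʃ/ and /j/) occurs before a voiced consonant → [aː] by rule 2.
/o/ (word-final) is in the target of rule 2 but the environment (before a voiced consonant) is not met → [o].

[koːwʃuːviːɡʃaːjo]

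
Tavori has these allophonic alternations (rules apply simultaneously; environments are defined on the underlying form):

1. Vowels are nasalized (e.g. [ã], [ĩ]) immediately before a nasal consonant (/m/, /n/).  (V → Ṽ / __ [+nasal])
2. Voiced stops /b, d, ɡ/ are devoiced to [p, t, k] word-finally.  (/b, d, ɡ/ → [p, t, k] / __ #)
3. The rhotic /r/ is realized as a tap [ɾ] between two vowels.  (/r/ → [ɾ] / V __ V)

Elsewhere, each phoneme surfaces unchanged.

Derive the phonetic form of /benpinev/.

/b/ (word-initial) is in the target of rule 2 but the environment (word-finally) is not met → [b].
/e/ (between /b/ and /n/): before a nasal consonant, so rule 1 applies → [ẽ].
/n/ (between /e/ and /p/): no rule targets it → [n].
/p/ — not in any rule's target class → [p].
/i/ (between /p/ and /n/): before a nasal consonant, so rule 1 applies → [ĩ].
/n/ — not in any rule's target class → [n].
/e/ (between /n/ and /v/) is in the target of rule 1 but the environment (before a nasal consonant) is not met → [e].
/v/ (word-final): no rule targets it → [v].

[bẽnpĩnev]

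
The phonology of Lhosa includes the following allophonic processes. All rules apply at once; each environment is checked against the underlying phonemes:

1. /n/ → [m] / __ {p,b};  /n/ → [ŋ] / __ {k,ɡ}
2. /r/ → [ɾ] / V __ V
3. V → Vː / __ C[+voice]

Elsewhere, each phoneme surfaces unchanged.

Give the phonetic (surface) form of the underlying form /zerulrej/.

[zeːɾuːlreːj]

Rule 3 applies to /e/ (between /z/ and /r/: before a voiced consonant) → [eː].
/r/ (between /e/ and /u/) occurs between two vowels → [ɾ] by rule 2.
/u/ meets the environment for rule 3 (before a voiced consonant) → [uː].
/r/ — between /l/ and /e/; rule 2 does not apply here → [r].
Rule 3 applies to /e/ (between /r/ and /j/: before a voiced consonant) → [eː].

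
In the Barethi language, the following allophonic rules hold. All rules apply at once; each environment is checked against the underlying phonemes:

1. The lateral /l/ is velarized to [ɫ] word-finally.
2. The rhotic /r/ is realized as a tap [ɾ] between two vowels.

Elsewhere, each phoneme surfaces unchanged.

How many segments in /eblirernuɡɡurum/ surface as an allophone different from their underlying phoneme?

Segments that undergo a rule: /r/ → [ɾ] (rule 2); /r/ → [ɾ] (rule 2).
All other segments surface unchanged.

2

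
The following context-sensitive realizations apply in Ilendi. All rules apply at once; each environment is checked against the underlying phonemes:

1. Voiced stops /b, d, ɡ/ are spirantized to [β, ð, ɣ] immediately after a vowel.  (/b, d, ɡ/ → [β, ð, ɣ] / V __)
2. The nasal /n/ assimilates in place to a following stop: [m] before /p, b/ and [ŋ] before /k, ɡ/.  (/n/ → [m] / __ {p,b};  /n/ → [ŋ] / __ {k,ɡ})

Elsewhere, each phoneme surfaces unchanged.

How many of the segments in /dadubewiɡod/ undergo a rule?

Segments that undergo a rule: /d/ → [ð] (rule 1); /b/ → [β] (rule 1); /ɡ/ → [ɣ] (rule 1); /d/ → [ð] (rule 1).
All other segments surface unchanged.

4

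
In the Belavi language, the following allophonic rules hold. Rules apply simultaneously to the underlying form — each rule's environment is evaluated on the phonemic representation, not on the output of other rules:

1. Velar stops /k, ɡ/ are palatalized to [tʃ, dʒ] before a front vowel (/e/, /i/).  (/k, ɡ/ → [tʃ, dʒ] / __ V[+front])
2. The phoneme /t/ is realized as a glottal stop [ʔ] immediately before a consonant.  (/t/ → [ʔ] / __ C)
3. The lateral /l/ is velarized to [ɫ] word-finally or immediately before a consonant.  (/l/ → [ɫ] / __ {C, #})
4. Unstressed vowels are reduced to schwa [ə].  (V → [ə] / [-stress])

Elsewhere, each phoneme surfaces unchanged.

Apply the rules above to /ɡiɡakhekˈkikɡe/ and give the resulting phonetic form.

[dʒəɡəkhəkˈtʃikdʒə]

/ɡ/ meets the environment for rule 1 (before a front vowel) → [dʒ].
/i/ meets the environment for rule 4 (in an unstressed syllable) → [ə].
/ɡ/ — between /i/ and /a/; rule 1 does not apply here → [ɡ].
/a/ meets the environment for rule 4 (in an unstressed syllable) → [ə].
/k/ (between /a/ and /h/) fails the environment for rule 1, so it stays [k].
/h/ (between /k/ and /e/) is unaffected → [h].
/e/ meets the environment for rule 4 (in an unstressed syllable) → [ə].
/k/ (between /e/ and /k/): rule 1 targets it, but not before a front vowel → unchanged [k].
/k/ (between /k/ and /i/) occurs before a front vowel → [tʃ] by rule 1.
/i/ (between /k/ and /k/) is in the target of rule 4 but the environment (in an unstressed syllable) is not met → [i].
/k/ (between /i/ and /ɡ/): rule 1 targets it, but not before a front vowel → unchanged [k].
/ɡ/ — between /k/ and /e/, before a front vowel — surfaces as [dʒ] (rule 1).
Rule 4 applies to /e/ (word-final: in an unstressed syllable) → [ə].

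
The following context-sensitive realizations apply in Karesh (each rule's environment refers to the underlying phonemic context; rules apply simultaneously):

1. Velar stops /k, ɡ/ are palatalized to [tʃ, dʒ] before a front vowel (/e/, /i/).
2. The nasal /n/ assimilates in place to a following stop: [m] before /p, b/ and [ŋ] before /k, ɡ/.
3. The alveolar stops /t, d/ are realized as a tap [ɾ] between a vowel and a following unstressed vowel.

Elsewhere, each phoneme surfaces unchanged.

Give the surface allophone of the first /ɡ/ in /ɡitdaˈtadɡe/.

/ɡ/ (word-initial) occurs before a front vowel → [dʒ] by rule 1.

[dʒ]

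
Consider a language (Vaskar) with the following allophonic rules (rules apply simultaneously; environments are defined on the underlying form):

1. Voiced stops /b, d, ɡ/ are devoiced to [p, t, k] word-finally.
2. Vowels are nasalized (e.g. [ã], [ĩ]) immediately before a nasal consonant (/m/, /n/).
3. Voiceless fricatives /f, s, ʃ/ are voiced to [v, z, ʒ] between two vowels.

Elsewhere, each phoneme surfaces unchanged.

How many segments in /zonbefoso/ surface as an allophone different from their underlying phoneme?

3

Segments that undergo a rule: /o/ → [õ] (rule 2); /f/ → [v] (rule 3); /s/ → [z] (rule 3).
All other segments surface unchanged.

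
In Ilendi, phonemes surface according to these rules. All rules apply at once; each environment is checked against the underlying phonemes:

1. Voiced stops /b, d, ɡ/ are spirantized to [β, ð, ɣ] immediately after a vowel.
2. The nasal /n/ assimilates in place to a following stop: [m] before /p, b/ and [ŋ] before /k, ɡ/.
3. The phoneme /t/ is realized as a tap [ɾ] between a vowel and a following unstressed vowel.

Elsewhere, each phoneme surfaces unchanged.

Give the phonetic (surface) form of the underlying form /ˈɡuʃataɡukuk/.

/ɡ/ — word-initial; rule 1 does not apply here → [ɡ].
/t/ (between /a/ and /a/): between a vowel and a following unstressed vowel, so rule 3 applies → [ɾ].
/ɡ/ (between /a/ and /u/) occurs immediately after a vowel → [ɣ] by rule 1.

[ˈɡuʃaɾaɣukuk]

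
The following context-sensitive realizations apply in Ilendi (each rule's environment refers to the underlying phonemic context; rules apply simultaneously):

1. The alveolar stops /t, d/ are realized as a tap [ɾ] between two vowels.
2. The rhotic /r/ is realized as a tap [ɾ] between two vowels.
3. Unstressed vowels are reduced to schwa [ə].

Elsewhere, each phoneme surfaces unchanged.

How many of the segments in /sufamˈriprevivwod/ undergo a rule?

5

Segments that undergo a rule: /u/ → [ə] (rule 3); /a/ → [ə] (rule 3); /e/ → [ə] (rule 3); /i/ → [ə] (rule 3); /o/ → [ə] (rule 3).
All other segments surface unchanged.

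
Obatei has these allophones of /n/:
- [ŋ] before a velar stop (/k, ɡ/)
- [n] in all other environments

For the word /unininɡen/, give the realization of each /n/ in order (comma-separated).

Occurrence 1 (position 2): no conditioning environment matches → elsewhere allophone [n].
Occurrence 2 (position 4): no conditioning environment matches → elsewhere allophone [n].
Occurrence 3 (position 6): before a velar stop → [ŋ].
Occurrence 4 (position 9): no conditioning environment matches → elsewhere allophone [n].

[n], [n], [ŋ], [n]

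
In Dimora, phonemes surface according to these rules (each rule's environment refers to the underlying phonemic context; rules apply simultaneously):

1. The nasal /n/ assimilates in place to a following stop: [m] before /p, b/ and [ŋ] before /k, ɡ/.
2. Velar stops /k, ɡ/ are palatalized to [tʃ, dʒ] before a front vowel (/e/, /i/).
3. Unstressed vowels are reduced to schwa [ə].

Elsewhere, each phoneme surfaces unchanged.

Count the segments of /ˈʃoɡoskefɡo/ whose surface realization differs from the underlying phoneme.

4

Segments that undergo a rule: /o/ → [ə] (rule 3); /k/ → [tʃ] (rule 2); /e/ → [ə] (rule 3); /o/ → [ə] (rule 3).
All other segments surface unchanged.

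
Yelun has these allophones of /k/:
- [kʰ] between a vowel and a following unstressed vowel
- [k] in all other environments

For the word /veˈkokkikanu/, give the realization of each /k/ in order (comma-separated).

[k], [k], [k], [kʰ]

Occurrence 1 (position 3): no conditioning environment matches → elsewhere allophone [k].
Occurrence 2 (position 5): no conditioning environment matches → elsewhere allophone [k].
Occurrence 3 (position 6): no conditioning environment matches → elsewhere allophone [k].
Occurrence 4 (position 8): between a vowel and a following unstressed vowel → [kʰ].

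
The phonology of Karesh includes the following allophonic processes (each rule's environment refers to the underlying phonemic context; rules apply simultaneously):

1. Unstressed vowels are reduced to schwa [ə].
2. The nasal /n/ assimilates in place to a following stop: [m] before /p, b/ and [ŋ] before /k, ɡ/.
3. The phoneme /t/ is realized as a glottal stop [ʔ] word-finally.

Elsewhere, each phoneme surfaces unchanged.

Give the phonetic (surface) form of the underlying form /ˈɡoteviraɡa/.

[ˈɡotəvərəɡə]

/ɡ/ stays [ɡ].
/o/ — between /ɡ/ and /t/; rule 1 does not apply here → [o].
/t/ (between /o/ and /e/): rule 3 targets it, but not word-finally → unchanged [t].
/e/ (between /t/ and /v/): in an unstressed syllable, so rule 1 applies → [ə].
/v/ stays [v].
/i/ (between /v/ and /r/) occurs in an unstressed syllable → [ə] by rule 1.
/r/ (between /i/ and /a/) is unaffected → [r].
/a/ — between /r/ and /ɡ/, in an unstressed syllable — surfaces as [ə] (rule 1).
/ɡ/ (between /a/ and /a/): no rule targets it → [ɡ].
/a/ meets the environment for rule 1 (in an unstressed syllable) → [ə].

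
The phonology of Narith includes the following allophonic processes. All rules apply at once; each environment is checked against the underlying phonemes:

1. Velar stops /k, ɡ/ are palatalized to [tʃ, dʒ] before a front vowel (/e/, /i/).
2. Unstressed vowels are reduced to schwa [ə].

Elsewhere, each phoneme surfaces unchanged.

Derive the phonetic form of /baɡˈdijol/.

/b/ (word-initial) is unaffected → [b].
/a/ (between /b/ and /ɡ/) occurs in an unstressed syllable → [ə] by rule 2.
/ɡ/ — between /a/ and /d/; rule 1 does not apply here → [ɡ].
/d/ stays [d].
/i/ (between /d/ and /j/) is in the target of rule 2 but the environment (in an unstressed syllable) is not met → [i].
/j/ stays [j].
/o/ — between /j/ and /l/, in an unstressed syllable — surfaces as [ə] (rule 2).
/l/ — not in any rule's target class → [l].

[bəɡˈdijəl]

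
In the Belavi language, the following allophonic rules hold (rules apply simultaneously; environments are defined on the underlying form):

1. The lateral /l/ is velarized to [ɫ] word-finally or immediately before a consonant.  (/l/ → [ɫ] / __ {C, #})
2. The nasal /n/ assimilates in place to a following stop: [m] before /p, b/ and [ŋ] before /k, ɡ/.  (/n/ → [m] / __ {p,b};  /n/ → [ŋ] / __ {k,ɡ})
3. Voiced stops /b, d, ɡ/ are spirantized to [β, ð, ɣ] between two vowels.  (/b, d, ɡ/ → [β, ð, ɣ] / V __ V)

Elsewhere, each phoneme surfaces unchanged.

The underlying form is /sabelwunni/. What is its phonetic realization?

/b/ meets the environment for rule 3 (between two vowels) → [β].
/l/ (between /e/ and /w/): word-finally or immediately before a consonant, so rule 1 applies → [ɫ].
/n/ (between /u/ and /n/): rule 2 targets it, but not before a labial or velar stop → unchanged [n].
/n/ (between /n/ and /i/) is in the target of rule 2 but the environment (before a labial or velar stop) is not met → [n].

[saβeɫwunni]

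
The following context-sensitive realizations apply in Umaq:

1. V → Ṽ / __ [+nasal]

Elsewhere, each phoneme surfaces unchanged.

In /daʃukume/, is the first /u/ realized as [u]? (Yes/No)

Yes

/u/ — between /ʃ/ and /k/; rule 1 does not apply here → [u].
The actual realization is [u], which matches [u].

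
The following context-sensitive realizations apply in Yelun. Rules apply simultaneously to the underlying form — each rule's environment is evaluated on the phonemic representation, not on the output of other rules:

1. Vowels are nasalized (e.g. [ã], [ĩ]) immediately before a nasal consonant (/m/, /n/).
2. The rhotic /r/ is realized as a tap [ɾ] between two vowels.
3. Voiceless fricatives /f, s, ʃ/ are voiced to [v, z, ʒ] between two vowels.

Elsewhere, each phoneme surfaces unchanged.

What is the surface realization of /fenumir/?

[fẽnũmir]

/f/ (word-initial) fails the environment for rule 3, so it stays [f].
/e/ — between /f/ and /n/, before a nasal consonant — surfaces as [ẽ] (rule 1).
/n/ (between /e/ and /u/): no rule targets it → [n].
/u/ (between /n/ and /m/) occurs before a nasal consonant → [ũ] by rule 1.
/m/ (between /u/ and /i/): no rule targets it → [m].
/i/ (between /m/ and /r/) fails the environment for rule 1, so it stays [i].
/r/ — word-final; rule 2 does not apply here → [r].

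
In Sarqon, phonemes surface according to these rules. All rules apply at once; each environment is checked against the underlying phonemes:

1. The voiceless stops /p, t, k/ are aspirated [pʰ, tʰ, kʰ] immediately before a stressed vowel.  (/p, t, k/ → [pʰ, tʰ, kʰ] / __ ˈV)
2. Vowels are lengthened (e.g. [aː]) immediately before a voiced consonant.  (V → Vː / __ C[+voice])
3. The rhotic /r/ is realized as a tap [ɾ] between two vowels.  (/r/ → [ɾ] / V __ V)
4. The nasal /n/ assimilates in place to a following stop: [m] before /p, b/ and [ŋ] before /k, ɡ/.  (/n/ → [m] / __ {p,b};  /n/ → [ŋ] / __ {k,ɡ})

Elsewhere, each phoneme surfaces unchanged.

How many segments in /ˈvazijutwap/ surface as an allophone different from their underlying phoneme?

Segments that undergo a rule: /a/ → [aː] (rule 2); /i/ → [iː] (rule 2).
All other segments surface unchanged.

2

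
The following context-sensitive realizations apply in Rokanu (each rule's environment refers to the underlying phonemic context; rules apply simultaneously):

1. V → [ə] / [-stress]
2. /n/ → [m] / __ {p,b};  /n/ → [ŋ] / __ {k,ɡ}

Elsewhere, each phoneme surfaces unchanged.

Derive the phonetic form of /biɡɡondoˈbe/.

[bəɡɡəndəˈbe]

/b/ — not in any rule's target class → [b].
Rule 1 applies to /i/ (between /b/ and /ɡ/: in an unstressed syllable) → [ə].
/ɡ/ stays [ɡ].
/ɡ/ (between /ɡ/ and /o/): no rule targets it → [ɡ].
/o/ (between /ɡ/ and /n/): in an unstressed syllable, so rule 1 applies → [ə].
/n/ (between /o/ and /d/): rule 2 targets it, but not before a labial or velar stop → unchanged [n].
/d/ (between /n/ and /o/): no rule targets it → [d].
/o/ meets the environment for rule 1 (in an unstressed syllable) → [ə].
/b/ — not in any rule's target class → [b].
/e/ (word-final) is in the target of rule 1 but the environment (in an unstressed syllable) is not met → [e].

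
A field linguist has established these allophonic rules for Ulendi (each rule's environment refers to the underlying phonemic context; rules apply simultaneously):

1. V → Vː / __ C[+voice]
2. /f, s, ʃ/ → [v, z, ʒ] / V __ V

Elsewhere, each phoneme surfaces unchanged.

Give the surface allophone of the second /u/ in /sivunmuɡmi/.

/u/ — between /m/ and /ɡ/, before a voiced consonant — surfaces as [uː] (rule 1).

[uː]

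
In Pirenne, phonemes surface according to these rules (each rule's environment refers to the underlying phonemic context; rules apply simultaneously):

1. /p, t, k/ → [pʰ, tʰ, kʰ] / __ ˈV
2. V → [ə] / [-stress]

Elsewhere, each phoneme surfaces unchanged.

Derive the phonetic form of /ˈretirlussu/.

/r/ stays [r].
/e/ — between /r/ and /t/; rule 2 does not apply here → [e].
/t/ (between /e/ and /i/) is in the target of rule 1 but the environment (immediately before a stressed vowel) is not met → [t].
/i/ (between /t/ and /r/): in an unstressed syllable, so rule 2 applies → [ə].
/r/ — not in any rule's target class → [r].
/l/ — not in any rule's target class → [l].
Rule 2 applies to /u/ (between /l/ and /s/: in an unstressed syllable) → [ə].
/s/ stays [s].
/s/ stays [s].
/u/ (word-final) occurs in an unstressed syllable → [ə] by rule 2.

[ˈretərləssə]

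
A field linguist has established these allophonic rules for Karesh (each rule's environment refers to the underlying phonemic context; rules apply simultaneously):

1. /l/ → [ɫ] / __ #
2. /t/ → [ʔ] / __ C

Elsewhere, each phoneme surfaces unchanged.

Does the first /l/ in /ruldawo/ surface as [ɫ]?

/l/ (between /u/ and /d/) fails the environment for rule 1, so it stays [l].
The actual realization is [l], not [ɫ].

No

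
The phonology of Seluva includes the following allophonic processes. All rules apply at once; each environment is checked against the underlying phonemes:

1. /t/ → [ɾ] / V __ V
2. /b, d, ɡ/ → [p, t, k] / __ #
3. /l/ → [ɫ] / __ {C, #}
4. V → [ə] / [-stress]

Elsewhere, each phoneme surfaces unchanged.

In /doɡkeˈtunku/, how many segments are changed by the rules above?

Segments that undergo a rule: /o/ → [ə] (rule 4); /e/ → [ə] (rule 4); /t/ → [ɾ] (rule 1); /u/ → [ə] (rule 4).
All other segments surface unchanged.

4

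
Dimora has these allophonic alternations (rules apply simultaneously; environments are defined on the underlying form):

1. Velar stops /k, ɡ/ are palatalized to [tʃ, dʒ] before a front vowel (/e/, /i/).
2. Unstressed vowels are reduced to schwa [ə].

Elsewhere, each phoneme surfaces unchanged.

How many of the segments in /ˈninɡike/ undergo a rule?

4

Segments that undergo a rule: /ɡ/ → [dʒ] (rule 1); /i/ → [ə] (rule 2); /k/ → [tʃ] (rule 1); /e/ → [ə] (rule 2).
All other segments surface unchanged.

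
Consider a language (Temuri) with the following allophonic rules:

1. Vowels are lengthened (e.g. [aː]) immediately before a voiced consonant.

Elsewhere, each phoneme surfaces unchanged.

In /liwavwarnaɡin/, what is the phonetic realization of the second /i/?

/i/ (between /ɡ/ and /n/) occurs before a voiced consonant → [iː] by rule 1.

[iː]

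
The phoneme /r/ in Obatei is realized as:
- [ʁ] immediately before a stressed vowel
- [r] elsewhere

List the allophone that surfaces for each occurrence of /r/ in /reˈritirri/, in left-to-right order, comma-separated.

[r], [ʁ], [r], [r]

Occurrence 1 (position 1): no conditioning environment matches → elsewhere allophone [r].
Occurrence 2 (position 3): immediately before a stressed vowel → [ʁ].
Occurrence 3 (position 7): no conditioning environment matches → elsewhere allophone [r].
Occurrence 4 (position 8): no conditioning environment matches → elsewhere allophone [r].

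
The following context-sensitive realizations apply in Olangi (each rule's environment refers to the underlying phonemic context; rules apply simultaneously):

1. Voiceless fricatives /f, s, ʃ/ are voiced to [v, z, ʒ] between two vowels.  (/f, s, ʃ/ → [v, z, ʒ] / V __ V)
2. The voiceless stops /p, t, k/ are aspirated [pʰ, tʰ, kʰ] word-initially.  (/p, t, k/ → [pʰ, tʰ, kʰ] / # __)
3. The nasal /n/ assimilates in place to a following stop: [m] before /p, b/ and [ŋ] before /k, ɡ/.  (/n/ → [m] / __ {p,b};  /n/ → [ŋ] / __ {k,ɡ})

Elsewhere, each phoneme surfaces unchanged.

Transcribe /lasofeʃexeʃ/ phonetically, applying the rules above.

[lazoveʒexeʃ]

/l/ stays [l].
/a/ stays [a].
/s/ — between /a/ and /o/, between two vowels — surfaces as [z] (rule 1).
/o/ (between /s/ and /f/): no rule targets it → [o].
/f/ (between /o/ and /e/) occurs between two vowels → [v] by rule 1.
/e/ (between /f/ and /ʃ/): no rule targets it → [e].
/ʃ/ — between /e/ and /e/, between two vowels — surfaces as [ʒ] (rule 1).
/e/ (between /ʃ/ and /x/): no rule targets it → [e].
/x/ (between /e/ and /e/) is unaffected → [x].
/e/ (between /x/ and /ʃ/): no rule targets it → [e].
/ʃ/ (word-final) is in the target of rule 1 but the environment (between two vowels) is not met → [ʃ].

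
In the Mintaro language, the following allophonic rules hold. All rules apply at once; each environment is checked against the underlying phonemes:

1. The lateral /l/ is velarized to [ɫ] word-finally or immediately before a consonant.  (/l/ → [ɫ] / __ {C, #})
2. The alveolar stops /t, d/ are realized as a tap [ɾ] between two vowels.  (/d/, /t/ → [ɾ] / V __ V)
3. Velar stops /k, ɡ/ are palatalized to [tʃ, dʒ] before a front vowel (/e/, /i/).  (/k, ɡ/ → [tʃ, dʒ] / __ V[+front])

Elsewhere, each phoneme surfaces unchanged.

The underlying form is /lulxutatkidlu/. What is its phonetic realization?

[luɫxuɾattʃidlu]

/l/ (word-initial): rule 1 targets it, but not word-finally or immediately before a consonant → unchanged [l].
Rule 1 applies to /l/ (between /u/ and /x/: word-finally or immediately before a consonant) → [ɫ].
/t/ (between /u/ and /a/): between two vowels, so rule 2 applies → [ɾ].
/t/ (between /a/ and /k/): rule 2 targets it, but not between two vowels → unchanged [t].
/k/ — between /t/ and /i/, before a front vowel — surfaces as [tʃ] (rule 3).
/d/ (between /i/ and /l/) fails the environment for rule 2, so it stays [d].
/l/ — between /d/ and /u/; rule 1 does not apply here → [l].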